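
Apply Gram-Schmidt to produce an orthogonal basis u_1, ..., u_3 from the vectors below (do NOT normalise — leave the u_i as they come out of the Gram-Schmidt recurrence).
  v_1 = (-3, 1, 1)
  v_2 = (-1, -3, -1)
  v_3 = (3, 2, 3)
Orthogonal basis:
  u_1 = (-3, 1, 1)
  u_2 = (-14/11, -32/11, -10/11)
  u_3 = (7/15, -14/15, 7/3)

Apply the Gram-Schmidt recurrence
  u_1 = v_1
  u_i = v_i − Σ_{j<i} ((v_i · u_j) / (u_j · u_j)) · u_j.

Step by step this gives:
  u_1 = (-3, 1, 1)
  u_2 = (-14/11, -32/11, -10/11)
  u_3 = (7/15, -14/15, 7/3)

Orthogonality check:
  u_2 · u_1 = 0 (should be 0)
  u_3 · u_1 = 0 (should be 0)
  u_3 · u_2 = 0 (should be 0)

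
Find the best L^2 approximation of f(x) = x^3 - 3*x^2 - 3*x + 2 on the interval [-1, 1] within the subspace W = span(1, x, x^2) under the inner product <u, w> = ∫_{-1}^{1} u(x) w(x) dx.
g(x) = -3*x^2 - 12*x/5 + 2

The best approximation g ∈ W is the orthogonal projection of f onto W. Writing g = a_0 + a_1 x + a_2 x^2, the coefficients solve the normal equations G · a = b where
  G_{ij} = <φ_i, φ_j> and b_i = <f, φ_i>, with φ_0 = 1, φ_1 = x, φ_2 = x^2.
G =
  [2, 0, 2/3]
  [0, 2/3, 0]
  [2/3, 0, 2/5],
b = (2, -8/5, 2/15).
Solving gives a_0 = 2, a_1 = -12/5, a_2 = -3, so
  g(x) = -3*x^2 - 12*x/5 + 2.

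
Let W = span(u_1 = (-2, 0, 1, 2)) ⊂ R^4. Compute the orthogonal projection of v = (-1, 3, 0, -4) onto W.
proj_W(v) = (4/3, 0, -2/3, -4/3)

Set up U = [u_1 | ... | u_1] ∈ R^(4×1). The projector onto W = col(U) is P = U (U^T U)^(-1) U^T.
Compute U^T U =
  [9],
and U^T v = (-6).
Solve U^T U · c = U^T v for the coefficients: c = (-2/3). The projection is proj_W(v) = U c.
Check: (v - proj_W(v)) · u_1 = 0  (should be 0).
Result: proj_W(v) = (4/3, 0, -2/3, -4/3).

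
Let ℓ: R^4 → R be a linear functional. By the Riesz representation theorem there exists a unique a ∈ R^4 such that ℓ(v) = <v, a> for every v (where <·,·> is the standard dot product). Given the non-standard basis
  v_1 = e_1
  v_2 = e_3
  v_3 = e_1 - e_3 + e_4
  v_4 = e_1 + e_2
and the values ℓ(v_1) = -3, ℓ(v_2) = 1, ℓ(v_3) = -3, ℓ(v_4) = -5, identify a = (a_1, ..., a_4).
a = (-3, -2, 1, 1)

Write a = (a_1, ..., a_4) in the standard basis. For each basis vector v_i, ℓ(v_i) = <v_i, a> is a linear equation in the a_j's. Collect the n equations into a matrix system V a = ℓ, where row i of V is v_i (expressed in the standard basis). Since V is invertible (lower-triangular with 1s on the diagonal, up to permutation), solve by back-substitution:
  V =
[[1, 0, 0, 0],
 [0, 0, 1, 0],
 [1, 0, -1, 1],
 [1, 1, 0, 0]]
  V a = (-3, 1, -3, -5)
Solving gives a = (-3, -2, 1, 1).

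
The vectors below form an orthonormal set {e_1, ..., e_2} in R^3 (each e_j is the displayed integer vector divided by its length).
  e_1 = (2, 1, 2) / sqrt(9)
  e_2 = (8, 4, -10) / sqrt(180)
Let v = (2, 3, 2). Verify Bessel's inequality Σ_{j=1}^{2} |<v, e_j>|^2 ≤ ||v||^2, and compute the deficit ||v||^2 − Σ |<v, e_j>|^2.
Σ |<v, e_j>|^2 = 69/5; ||v||^2 = 17; deficit = 16/5

Write each e_j = u_j / sqrt(<u_j, u_j>) where u_j is the displayed integer vector. Then <v, e_j> = <v, u_j> / sqrt(<u_j, u_j>), so |<v, e_j>|^2 = <v, u_j>^2 / <u_j, u_j>.
Coefficients: <v, e_1> = 11/sqrt(9), <v, e_2> = 8/sqrt(180).
Square and sum: Σ |<v, e_j>|^2 = 69/5.
Compute ||v||^2 = v·v = 17.
Deficit = 17 − 69/5 = 16/5 ≥ 0, confirming Bessel's inequality. (The deficit equals ||v − Σ <v,e_j> e_j||^2, the squared distance from v to span{e_j}.)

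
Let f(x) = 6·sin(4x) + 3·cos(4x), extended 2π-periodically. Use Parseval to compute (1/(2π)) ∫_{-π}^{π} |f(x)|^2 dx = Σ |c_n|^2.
Σ |c_n|^2 = 45/2

Expand |f|^2 and use orthogonality of {sin(nx), cos(mx)} on [-π, π]:
  ∫_{-π}^{π} sin(nx)^2 dx = π, ∫ cos(mx)^2 dx = π, and cross terms integrate to 0.
So ∫_{-π}^{π} f(x)^2 dx = 6^2 · π + 3^2 · π = (36 + 9)π.
Divide by 2π: (36 + 9)/2 = 45/2.
By Parseval, this equals Σ |c_n|^2.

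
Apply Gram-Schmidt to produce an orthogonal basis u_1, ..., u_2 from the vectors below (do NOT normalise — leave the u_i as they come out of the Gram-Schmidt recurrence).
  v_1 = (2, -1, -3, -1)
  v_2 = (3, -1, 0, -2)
Orthogonal basis:
  u_1 = (2, -1, -3, -1)
  u_2 = (9/5, -2/5, 9/5, -7/5)

Apply the Gram-Schmidt recurrence
  u_1 = v_1
  u_i = v_i − Σ_{j<i} ((v_i · u_j) / (u_j · u_j)) · u_j.

Step by step this gives:
  u_1 = (2, -1, -3, -1)
  u_2 = (9/5, -2/5, 9/5, -7/5)

Orthogonality check:
  u_2 · u_1 = 0 (should be 0)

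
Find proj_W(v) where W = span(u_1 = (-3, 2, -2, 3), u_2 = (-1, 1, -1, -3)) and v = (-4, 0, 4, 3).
proj_W(v) = (-103/154, 17/77, -17/77, 519/154)

Set up U = [u_1 | ... | u_2] ∈ R^(4×2). The projector onto W = col(U) is P = U (U^T U)^(-1) U^T.
Compute U^T U =
  [26, -2]
  [-2, 12],
and U^T v = (13, -9).
Solve U^T U · c = U^T v for the coefficients: c = (69/154, -52/77). The projection is proj_W(v) = U c.
Check: (v - proj_W(v)) · u_1 = 0  (should be 0).
Check: (v - proj_W(v)) · u_2 = 0  (should be 0).
Result: proj_W(v) = (-103/154, 17/77, -17/77, 519/154).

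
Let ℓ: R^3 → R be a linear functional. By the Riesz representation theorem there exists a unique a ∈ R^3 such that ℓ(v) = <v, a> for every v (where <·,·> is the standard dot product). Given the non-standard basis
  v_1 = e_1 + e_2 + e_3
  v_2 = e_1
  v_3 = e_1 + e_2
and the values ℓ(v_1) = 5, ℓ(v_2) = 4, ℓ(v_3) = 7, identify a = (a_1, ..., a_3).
a = (4, 3, -2)

Write a = (a_1, ..., a_3) in the standard basis. For each basis vector v_i, ℓ(v_i) = <v_i, a> is a linear equation in the a_j's. Collect the n equations into a matrix system V a = ℓ, where row i of V is v_i (expressed in the standard basis). Since V is invertible (lower-triangular with 1s on the diagonal, up to permutation), solve by back-substitution:
  V =
[[1, 1, 1],
 [1, 0, 0],
 [1, 1, 0]]
  V a = (5, 4, 7)
Solving gives a = (4, 3, -2).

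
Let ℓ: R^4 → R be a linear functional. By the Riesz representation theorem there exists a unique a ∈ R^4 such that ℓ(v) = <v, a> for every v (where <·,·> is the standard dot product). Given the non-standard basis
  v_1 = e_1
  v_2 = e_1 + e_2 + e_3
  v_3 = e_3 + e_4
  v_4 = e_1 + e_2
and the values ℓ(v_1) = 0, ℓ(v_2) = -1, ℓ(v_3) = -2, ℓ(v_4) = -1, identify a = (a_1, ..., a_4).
a = (0, -1, 0, -2)

Write a = (a_1, ..., a_4) in the standard basis. For each basis vector v_i, ℓ(v_i) = <v_i, a> is a linear equation in the a_j's. Collect the n equations into a matrix system V a = ℓ, where row i of V is v_i (expressed in the standard basis). Since V is invertible (lower-triangular with 1s on the diagonal, up to permutation), solve by back-substitution:
  V =
[[1, 0, 0, 0],
 [1, 1, 1, 0],
 [0, 0, 1, 1],
 [1, 1, 0, 0]]
  V a = (0, -1, -2, -1)
Solving gives a = (0, -1, 0, -2).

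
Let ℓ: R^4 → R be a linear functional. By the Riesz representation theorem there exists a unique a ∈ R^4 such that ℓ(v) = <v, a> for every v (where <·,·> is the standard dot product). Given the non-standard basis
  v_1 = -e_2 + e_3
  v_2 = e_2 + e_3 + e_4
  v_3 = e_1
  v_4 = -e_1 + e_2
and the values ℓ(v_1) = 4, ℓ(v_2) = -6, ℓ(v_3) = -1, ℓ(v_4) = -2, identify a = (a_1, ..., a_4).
a = (-1, -3, 1, -4)

Write a = (a_1, ..., a_4) in the standard basis. For each basis vector v_i, ℓ(v_i) = <v_i, a> is a linear equation in the a_j's. Collect the n equations into a matrix system V a = ℓ, where row i of V is v_i (expressed in the standard basis). Since V is invertible (lower-triangular with 1s on the diagonal, up to permutation), solve by back-substitution:
  V =
[[0, -1, 1, 0],
 [0, 1, 1, 1],
 [1, 0, 0, 0],
 [-1, 1, 0, 0]]
  V a = (4, -6, -1, -2)
Solving gives a = (-1, -3, 1, -4).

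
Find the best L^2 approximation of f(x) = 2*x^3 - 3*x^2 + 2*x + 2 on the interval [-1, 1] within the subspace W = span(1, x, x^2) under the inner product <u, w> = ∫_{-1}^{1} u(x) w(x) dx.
g(x) = -3*x^2 + 16*x/5 + 2

The best approximation g ∈ W is the orthogonal projection of f onto W. Writing g = a_0 + a_1 x + a_2 x^2, the coefficients solve the normal equations G · a = b where
  G_{ij} = <φ_i, φ_j> and b_i = <f, φ_i>, with φ_0 = 1, φ_1 = x, φ_2 = x^2.
G =
  [2, 0, 2/3]
  [0, 2/3, 0]
  [2/3, 0, 2/5],
b = (2, 32/15, 2/15).
Solving gives a_0 = 2, a_1 = 16/5, a_2 = -3, so
  g(x) = -3*x^2 + 16*x/5 + 2.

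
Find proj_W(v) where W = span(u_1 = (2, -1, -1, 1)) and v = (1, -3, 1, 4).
proj_W(v) = (16/7, -8/7, -8/7, 8/7)

Set up U = [u_1 | ... | u_1] ∈ R^(4×1). The projector onto W = col(U) is P = U (U^T U)^(-1) U^T.
Compute U^T U =
  [7],
and U^T v = (8).
Solve U^T U · c = U^T v for the coefficients: c = (8/7). The projection is proj_W(v) = U c.
Check: (v - proj_W(v)) · u_1 = 0  (should be 0).
Result: proj_W(v) = (16/7, -8/7, -8/7, 8/7).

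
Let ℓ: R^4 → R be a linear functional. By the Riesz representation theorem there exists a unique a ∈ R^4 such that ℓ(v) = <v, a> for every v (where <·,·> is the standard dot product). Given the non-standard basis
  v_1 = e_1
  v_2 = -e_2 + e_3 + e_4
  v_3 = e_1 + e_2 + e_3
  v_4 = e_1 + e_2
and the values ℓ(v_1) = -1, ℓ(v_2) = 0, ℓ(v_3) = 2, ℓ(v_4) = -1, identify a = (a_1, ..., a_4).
a = (-1, 0, 3, -3)

Write a = (a_1, ..., a_4) in the standard basis. For each basis vector v_i, ℓ(v_i) = <v_i, a> is a linear equation in the a_j's. Collect the n equations into a matrix system V a = ℓ, where row i of V is v_i (expressed in the standard basis). Since V is invertible (lower-triangular with 1s on the diagonal, up to permutation), solve by back-substitution:
  V =
[[1, 0, 0, 0],
 [0, -1, 1, 1],
 [1, 1, 1, 0],
 [1, 1, 0, 0]]
  V a = (-1, 0, 2, -1)
Solving gives a = (-1, 0, 3, -3).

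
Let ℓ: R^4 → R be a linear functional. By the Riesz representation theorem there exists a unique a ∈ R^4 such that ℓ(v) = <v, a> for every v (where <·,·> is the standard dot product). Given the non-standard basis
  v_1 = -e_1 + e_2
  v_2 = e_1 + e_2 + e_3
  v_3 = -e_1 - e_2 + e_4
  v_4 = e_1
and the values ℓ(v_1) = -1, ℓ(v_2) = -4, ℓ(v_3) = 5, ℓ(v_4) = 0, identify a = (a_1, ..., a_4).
a = (0, -1, -3, 4)

Write a = (a_1, ..., a_4) in the standard basis. For each basis vector v_i, ℓ(v_i) = <v_i, a> is a linear equation in the a_j's. Collect the n equations into a matrix system V a = ℓ, where row i of V is v_i (expressed in the standard basis). Since V is invertible (lower-triangular with 1s on the diagonal, up to permutation), solve by back-substitution:
  V =
[[-1, 1, 0, 0],
 [1, 1, 1, 0],
 [-1, -1, 0, 1],
 [1, 0, 0, 0]]
  V a = (-1, -4, 5, 0)
Solving gives a = (0, -1, -3, 4).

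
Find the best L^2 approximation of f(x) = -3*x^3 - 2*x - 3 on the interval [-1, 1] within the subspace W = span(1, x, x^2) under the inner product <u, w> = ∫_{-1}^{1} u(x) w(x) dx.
g(x) = -19*x/5 - 3

The best approximation g ∈ W is the orthogonal projection of f onto W. Writing g = a_0 + a_1 x + a_2 x^2, the coefficients solve the normal equations G · a = b where
  G_{ij} = <φ_i, φ_j> and b_i = <f, φ_i>, with φ_0 = 1, φ_1 = x, φ_2 = x^2.
G =
  [2, 0, 2/3]
  [0, 2/3, 0]
  [2/3, 0, 2/5],
b = (-6, -38/15, -2).
Solving gives a_0 = -3, a_1 = -19/5, a_2 = 0, so
  g(x) = -19*x/5 - 3.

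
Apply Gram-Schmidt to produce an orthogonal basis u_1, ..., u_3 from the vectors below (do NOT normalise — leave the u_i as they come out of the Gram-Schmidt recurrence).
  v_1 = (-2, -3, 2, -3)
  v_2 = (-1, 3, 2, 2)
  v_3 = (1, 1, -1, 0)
Orthogonal basis:
  u_1 = (-2, -3, 2, -3)
  u_2 = (-22/13, 51/26, 35/13, 25/26)
  u_3 = (8/43, 22/43, -1/43, -28/43)

Apply the Gram-Schmidt recurrence
  u_1 = v_1
  u_i = v_i − Σ_{j<i} ((v_i · u_j) / (u_j · u_j)) · u_j.

Step by step this gives:
  u_1 = (-2, -3, 2, -3)
  u_2 = (-22/13, 51/26, 35/13, 25/26)
  u_3 = (8/43, 22/43, -1/43, -28/43)

Orthogonality check:
  u_2 · u_1 = 0 (should be 0)
  u_3 · u_1 = 0 (should be 0)
  u_3 · u_2 = 0 (should be 0)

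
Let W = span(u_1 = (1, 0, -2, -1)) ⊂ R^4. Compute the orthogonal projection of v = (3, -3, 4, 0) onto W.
proj_W(v) = (-5/6, 0, 5/3, 5/6)

Set up U = [u_1 | ... | u_1] ∈ R^(4×1). The projector onto W = col(U) is P = U (U^T U)^(-1) U^T.
Compute U^T U =
  [6],
and U^T v = (-5).
Solve U^T U · c = U^T v for the coefficients: c = (-5/6). The projection is proj_W(v) = U c.
Check: (v - proj_W(v)) · u_1 = 0  (should be 0).
Result: proj_W(v) = (-5/6, 0, 5/3, 5/6).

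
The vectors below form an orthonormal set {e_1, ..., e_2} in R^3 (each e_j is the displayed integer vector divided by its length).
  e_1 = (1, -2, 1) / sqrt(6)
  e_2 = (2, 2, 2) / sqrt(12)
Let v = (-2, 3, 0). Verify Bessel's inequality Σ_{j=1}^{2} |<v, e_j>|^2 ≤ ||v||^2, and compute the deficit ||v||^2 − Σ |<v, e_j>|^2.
Σ |<v, e_j>|^2 = 11; ||v||^2 = 13; deficit = 2

Write each e_j = u_j / sqrt(<u_j, u_j>) where u_j is the displayed integer vector. Then <v, e_j> = <v, u_j> / sqrt(<u_j, u_j>), so |<v, e_j>|^2 = <v, u_j>^2 / <u_j, u_j>.
Coefficients: <v, e_1> = -8/sqrt(6), <v, e_2> = 2/sqrt(12).
Square and sum: Σ |<v, e_j>|^2 = 11.
Compute ||v||^2 = v·v = 13.
Deficit = 13 − 11 = 2 ≥ 0, confirming Bessel's inequality. (The deficit equals ||v − Σ <v,e_j> e_j||^2, the squared distance from v to span{e_j}.)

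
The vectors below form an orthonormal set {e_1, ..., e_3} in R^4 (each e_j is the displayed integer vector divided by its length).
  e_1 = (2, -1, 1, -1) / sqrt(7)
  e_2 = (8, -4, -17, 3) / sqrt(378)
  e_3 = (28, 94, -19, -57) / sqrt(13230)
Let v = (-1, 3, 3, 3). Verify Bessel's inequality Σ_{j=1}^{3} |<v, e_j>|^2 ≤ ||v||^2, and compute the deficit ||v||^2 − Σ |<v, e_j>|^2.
Σ |<v, e_j>|^2 = 3379/245; ||v||^2 = 28; deficit = 3481/245

Write each e_j = u_j / sqrt(<u_j, u_j>) where u_j is the displayed integer vector. Then <v, e_j> = <v, u_j> / sqrt(<u_j, u_j>), so |<v, e_j>|^2 = <v, u_j>^2 / <u_j, u_j>.
Coefficients: <v, e_1> = -5/sqrt(7), <v, e_2> = -62/sqrt(378), <v, e_3> = 26/sqrt(13230).
Square and sum: Σ |<v, e_j>|^2 = 3379/245.
Compute ||v||^2 = v·v = 28.
Deficit = 28 − 3379/245 = 3481/245 ≥ 0, confirming Bessel's inequality. (The deficit equals ||v − Σ <v,e_j> e_j||^2, the squared distance from v to span{e_j}.)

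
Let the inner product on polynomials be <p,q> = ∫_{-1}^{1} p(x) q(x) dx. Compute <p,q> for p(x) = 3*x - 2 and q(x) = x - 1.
<p,q> = 6

Expand the product: p(x)·q(x) = 3*x^2 - 5*x + 2.
∫_{-1}^{1} of each monomial x^k gives [2/(k+1) if k even, 0 if k odd]. Integrating term-by-term (or equivalently evaluating the antiderivative F(x) = x^3 - 5*x^2/2 + 2*x at the endpoints):
  F(1) − F(−1) = 1/2 − (-11/2) = 6.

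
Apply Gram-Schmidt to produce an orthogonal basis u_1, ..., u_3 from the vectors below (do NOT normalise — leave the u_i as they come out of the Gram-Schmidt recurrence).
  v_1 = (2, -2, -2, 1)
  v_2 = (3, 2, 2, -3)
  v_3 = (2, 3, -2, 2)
Orthogonal basis:
  u_1 = (2, -2, -2, 1)
  u_2 = (49/13, 16/13, 16/13, -34/13)
  u_3 = (260/313, 1075/313, -490/313, 650/313)

Apply the Gram-Schmidt recurrence
  u_1 = v_1
  u_i = v_i − Σ_{j<i} ((v_i · u_j) / (u_j · u_j)) · u_j.

Step by step this gives:
  u_1 = (2, -2, -2, 1)
  u_2 = (49/13, 16/13, 16/13, -34/13)
  u_3 = (260/313, 1075/313, -490/313, 650/313)

Orthogonality check:
  u_2 · u_1 = 0 (should be 0)
  u_3 · u_1 = 0 (should be 0)
  u_3 · u_2 = 0 (should be 0)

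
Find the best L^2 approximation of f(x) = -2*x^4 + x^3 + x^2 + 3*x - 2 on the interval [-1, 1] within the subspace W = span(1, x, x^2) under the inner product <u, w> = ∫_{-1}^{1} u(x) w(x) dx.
g(x) = -5*x^2/7 + 18*x/5 - 64/35

The best approximation g ∈ W is the orthogonal projection of f onto W. Writing g = a_0 + a_1 x + a_2 x^2, the coefficients solve the normal equations G · a = b where
  G_{ij} = <φ_i, φ_j> and b_i = <f, φ_i>, with φ_0 = 1, φ_1 = x, φ_2 = x^2.
G =
  [2, 0, 2/3]
  [0, 2/3, 0]
  [2/3, 0, 2/5],
b = (-62/15, 12/5, -158/105).
Solving gives a_0 = -64/35, a_1 = 18/5, a_2 = -5/7, so
  g(x) = -5*x^2/7 + 18*x/5 - 64/35.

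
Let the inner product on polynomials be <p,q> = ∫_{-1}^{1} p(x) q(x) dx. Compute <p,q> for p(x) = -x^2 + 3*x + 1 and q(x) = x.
<p,q> = 2

Expand the product: p(x)·q(x) = -x^3 + 3*x^2 + x.
∫_{-1}^{1} of each monomial x^k gives [2/(k+1) if k even, 0 if k odd]. Integrating term-by-term (or equivalently evaluating the antiderivative F(x) = -x^4/4 + x^3 + x^2/2 at the endpoints):
  F(1) − F(−1) = 5/4 − (-3/4) = 2.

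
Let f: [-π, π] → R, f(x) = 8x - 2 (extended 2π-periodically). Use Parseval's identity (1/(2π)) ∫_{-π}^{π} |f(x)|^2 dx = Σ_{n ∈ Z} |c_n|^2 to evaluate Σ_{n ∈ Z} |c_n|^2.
Σ |c_n|^2 = 64π^2/3 + 4

Expand and integrate term by term over [-π, π]:
  ∫ (8x)^2 dx = 64·(2π^3/3); ∫ 2·8·(-2)·x dx = 0 (odd integrand); ∫ (-2)^2 dx = 4·2π.
So (1/(2π)) ∫_{-π}^{π} (8x - 2)^2 dx = 64π^2/3 + 4 = 64π^2/3 + 4.
Parseval ⇒ Σ |c_n|^2 = 64π^2/3 + 4.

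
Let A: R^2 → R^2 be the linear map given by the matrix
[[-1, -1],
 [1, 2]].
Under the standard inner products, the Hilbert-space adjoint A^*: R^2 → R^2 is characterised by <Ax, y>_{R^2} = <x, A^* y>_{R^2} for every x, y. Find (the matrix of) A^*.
A^* = A^T =
[[-1, 1],
 [-1, 2]]

For real matrices with standard dot products, the defining identity <Ax, y> = <x, A^* y> gives (Ax)^T y = x^T (A^*) y, i.e. x^T A^T y = x^T (A^*) y. Since this holds for all x, y, we must have A^* = A^T. Therefore
A^* =
[[-1, 1],
 [-1, 2]].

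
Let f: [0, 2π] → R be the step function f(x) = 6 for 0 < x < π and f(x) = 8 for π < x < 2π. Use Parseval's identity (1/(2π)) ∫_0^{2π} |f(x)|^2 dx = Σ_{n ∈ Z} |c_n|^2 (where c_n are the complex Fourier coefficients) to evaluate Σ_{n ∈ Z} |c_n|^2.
Σ |c_n|^2 = 50

Parseval equates the L^2 energy of f (normalised by 1/(2π)) with the ℓ^2 sum of its Fourier coefficients: (1/(2π)) ∫_0^{2π} |f|^2 = Σ |c_n|^2.
Compute the left side: (1/(2π)) [∫_0^π 6^2 dx + ∫_π^{2π} 8^2 dx] = (1/(2π)) · (36π + 64π) = (36 + 64)/2 = 50.
So Σ_{n ∈ Z} |c_n|^2 = 50.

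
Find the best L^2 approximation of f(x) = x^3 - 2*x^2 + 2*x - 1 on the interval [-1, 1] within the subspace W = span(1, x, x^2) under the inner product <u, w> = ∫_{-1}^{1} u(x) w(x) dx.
g(x) = -2*x^2 + 13*x/5 - 1

The best approximation g ∈ W is the orthogonal projection of f onto W. Writing g = a_0 + a_1 x + a_2 x^2, the coefficients solve the normal equations G · a = b where
  G_{ij} = <φ_i, φ_j> and b_i = <f, φ_i>, with φ_0 = 1, φ_1 = x, φ_2 = x^2.
G =
  [2, 0, 2/3]
  [0, 2/3, 0]
  [2/3, 0, 2/5],
b = (-10/3, 26/15, -22/15).
Solving gives a_0 = -1, a_1 = 13/5, a_2 = -2, so
  g(x) = -2*x^2 + 13*x/5 - 1.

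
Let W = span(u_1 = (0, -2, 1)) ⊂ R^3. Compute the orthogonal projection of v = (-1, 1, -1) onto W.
proj_W(v) = (0, 6/5, -3/5)

Set up U = [u_1 | ... | u_1] ∈ R^(3×1). The projector onto W = col(U) is P = U (U^T U)^(-1) U^T.
Compute U^T U =
  [5],
and U^T v = (-3).
Solve U^T U · c = U^T v for the coefficients: c = (-3/5). The projection is proj_W(v) = U c.
Check: (v - proj_W(v)) · u_1 = 0  (should be 0).
Result: proj_W(v) = (0, 6/5, -3/5).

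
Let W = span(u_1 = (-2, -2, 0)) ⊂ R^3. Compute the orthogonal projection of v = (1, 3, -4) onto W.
proj_W(v) = (2, 2, 0)

Set up U = [u_1 | ... | u_1] ∈ R^(3×1). The projector onto W = col(U) is P = U (U^T U)^(-1) U^T.
Compute U^T U =
  [8],
and U^T v = (-8).
Solve U^T U · c = U^T v for the coefficients: c = (-1). The projection is proj_W(v) = U c.
Check: (v - proj_W(v)) · u_1 = 0  (should be 0).
Result: proj_W(v) = (2, 2, 0).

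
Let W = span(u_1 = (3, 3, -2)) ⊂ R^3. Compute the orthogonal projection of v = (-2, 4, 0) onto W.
proj_W(v) = (9/11, 9/11, -6/11)

Set up U = [u_1 | ... | u_1] ∈ R^(3×1). The projector onto W = col(U) is P = U (U^T U)^(-1) U^T.
Compute U^T U =
  [22],
and U^T v = (6).
Solve U^T U · c = U^T v for the coefficients: c = (3/11). The projection is proj_W(v) = U c.
Check: (v - proj_W(v)) · u_1 = 0  (should be 0).
Result: proj_W(v) = (9/11, 9/11, -6/11).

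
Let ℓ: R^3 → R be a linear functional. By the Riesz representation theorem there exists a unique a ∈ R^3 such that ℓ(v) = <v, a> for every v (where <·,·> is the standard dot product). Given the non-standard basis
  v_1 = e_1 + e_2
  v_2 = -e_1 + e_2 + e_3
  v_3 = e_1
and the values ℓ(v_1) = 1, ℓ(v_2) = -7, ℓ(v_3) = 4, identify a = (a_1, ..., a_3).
a = (4, -3, 0)

Write a = (a_1, ..., a_3) in the standard basis. For each basis vector v_i, ℓ(v_i) = <v_i, a> is a linear equation in the a_j's. Collect the n equations into a matrix system V a = ℓ, where row i of V is v_i (expressed in the standard basis). Since V is invertible (lower-triangular with 1s on the diagonal, up to permutation), solve by back-substitution:
  V =
[[1, 1, 0],
 [-1, 1, 1],
 [1, 0, 0]]
  V a = (1, -7, 4)
Solving gives a = (4, -3, 0).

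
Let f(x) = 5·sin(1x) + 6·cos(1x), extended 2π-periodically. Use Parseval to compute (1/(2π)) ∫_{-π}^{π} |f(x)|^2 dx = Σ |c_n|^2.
Σ |c_n|^2 = 61/2

Expand |f|^2 and use orthogonality of {sin(nx), cos(mx)} on [-π, π]:
  ∫_{-π}^{π} sin(nx)^2 dx = π, ∫ cos(mx)^2 dx = π, and cross terms integrate to 0.
So ∫_{-π}^{π} f(x)^2 dx = 5^2 · π + 6^2 · π = (25 + 36)π.
Divide by 2π: (25 + 36)/2 = 61/2.
By Parseval, this equals Σ |c_n|^2.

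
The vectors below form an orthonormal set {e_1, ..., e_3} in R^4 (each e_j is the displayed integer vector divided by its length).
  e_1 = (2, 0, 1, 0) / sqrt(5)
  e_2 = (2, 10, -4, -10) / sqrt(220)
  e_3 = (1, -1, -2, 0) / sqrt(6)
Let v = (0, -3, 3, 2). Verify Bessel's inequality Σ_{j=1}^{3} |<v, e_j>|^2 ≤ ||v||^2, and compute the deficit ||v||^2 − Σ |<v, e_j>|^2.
Σ |<v, e_j>|^2 = 457/22; ||v||^2 = 22; deficit = 27/22

Write each e_j = u_j / sqrt(<u_j, u_j>) where u_j is the displayed integer vector. Then <v, e_j> = <v, u_j> / sqrt(<u_j, u_j>), so |<v, e_j>|^2 = <v, u_j>^2 / <u_j, u_j>.
Coefficients: <v, e_1> = 3/sqrt(5), <v, e_2> = -62/sqrt(220), <v, e_3> = -3/sqrt(6).
Square and sum: Σ |<v, e_j>|^2 = 457/22.
Compute ||v||^2 = v·v = 22.
Deficit = 22 − 457/22 = 27/22 ≥ 0, confirming Bessel's inequality. (The deficit equals ||v − Σ <v,e_j> e_j||^2, the squared distance from v to span{e_j}.)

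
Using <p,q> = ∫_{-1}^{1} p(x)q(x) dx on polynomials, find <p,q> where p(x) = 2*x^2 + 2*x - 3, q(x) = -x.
<p,q> = -4/3

Expand the product: p(x)·q(x) = -2*x^3 - 2*x^2 + 3*x.
∫_{-1}^{1} of each monomial x^k gives [2/(k+1) if k even, 0 if k odd]. Integrating term-by-term (or equivalently evaluating the antiderivative F(x) = -x^4/2 - 2*x^3/3 + 3*x^2/2 at the endpoints):
  F(1) − F(−1) = 1/3 − (5/3) = -4/3.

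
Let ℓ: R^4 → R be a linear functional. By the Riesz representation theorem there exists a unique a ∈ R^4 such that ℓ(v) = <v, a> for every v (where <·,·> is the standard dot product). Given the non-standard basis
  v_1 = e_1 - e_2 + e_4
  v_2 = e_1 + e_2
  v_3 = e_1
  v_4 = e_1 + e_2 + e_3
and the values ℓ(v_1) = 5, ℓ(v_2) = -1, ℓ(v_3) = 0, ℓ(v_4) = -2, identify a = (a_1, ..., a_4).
a = (0, -1, -1, 4)

Write a = (a_1, ..., a_4) in the standard basis. For each basis vector v_i, ℓ(v_i) = <v_i, a> is a linear equation in the a_j's. Collect the n equations into a matrix system V a = ℓ, where row i of V is v_i (expressed in the standard basis). Since V is invertible (lower-triangular with 1s on the diagonal, up to permutation), solve by back-substitution:
  V =
[[1, -1, 0, 1],
 [1, 1, 0, 0],
 [1, 0, 0, 0],
 [1, 1, 1, 0]]
  V a = (5, -1, 0, -2)
Solving gives a = (0, -1, -1, 4).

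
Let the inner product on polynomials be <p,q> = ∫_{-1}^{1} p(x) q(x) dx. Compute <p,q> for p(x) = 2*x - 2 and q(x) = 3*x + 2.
<p,q> = -4

Expand the product: p(x)·q(x) = 6*x^2 - 2*x - 4.
∫_{-1}^{1} of each monomial x^k gives [2/(k+1) if k even, 0 if k odd]. Integrating term-by-term (or equivalently evaluating the antiderivative F(x) = 2*x^3 - x^2 - 4*x at the endpoints):
  F(1) − F(−1) = -3 − (1) = -4.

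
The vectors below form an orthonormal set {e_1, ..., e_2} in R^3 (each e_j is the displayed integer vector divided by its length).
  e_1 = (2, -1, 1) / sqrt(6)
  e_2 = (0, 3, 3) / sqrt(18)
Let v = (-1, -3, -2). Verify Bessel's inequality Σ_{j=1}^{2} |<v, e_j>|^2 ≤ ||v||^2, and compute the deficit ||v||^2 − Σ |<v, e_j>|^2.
Σ |<v, e_j>|^2 = 38/3; ||v||^2 = 14; deficit = 4/3

Write each e_j = u_j / sqrt(<u_j, u_j>) where u_j is the displayed integer vector. Then <v, e_j> = <v, u_j> / sqrt(<u_j, u_j>), so |<v, e_j>|^2 = <v, u_j>^2 / <u_j, u_j>.
Coefficients: <v, e_1> = -1/sqrt(6), <v, e_2> = -15/sqrt(18).
Square and sum: Σ |<v, e_j>|^2 = 38/3.
Compute ||v||^2 = v·v = 14.
Deficit = 14 − 38/3 = 4/3 ≥ 0, confirming Bessel's inequality. (The deficit equals ||v − Σ <v,e_j> e_j||^2, the squared distance from v to span{e_j}.)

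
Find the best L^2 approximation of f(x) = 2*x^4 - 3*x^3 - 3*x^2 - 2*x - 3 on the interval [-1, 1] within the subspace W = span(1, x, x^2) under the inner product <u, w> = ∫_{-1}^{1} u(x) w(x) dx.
g(x) = -9*x^2/7 - 19*x/5 - 111/35

The best approximation g ∈ W is the orthogonal projection of f onto W. Writing g = a_0 + a_1 x + a_2 x^2, the coefficients solve the normal equations G · a = b where
  G_{ij} = <φ_i, φ_j> and b_i = <f, φ_i>, with φ_0 = 1, φ_1 = x, φ_2 = x^2.
G =
  [2, 0, 2/3]
  [0, 2/3, 0]
  [2/3, 0, 2/5],
b = (-36/5, -38/15, -92/35).
Solving gives a_0 = -111/35, a_1 = -19/5, a_2 = -9/7, so
  g(x) = -9*x^2/7 - 19*x/5 - 111/35.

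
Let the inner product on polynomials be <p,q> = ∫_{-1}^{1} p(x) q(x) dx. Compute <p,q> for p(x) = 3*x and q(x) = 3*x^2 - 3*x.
<p,q> = -6

Expand the product: p(x)·q(x) = 9*x^3 - 9*x^2.
∫_{-1}^{1} of each monomial x^k gives [2/(k+1) if k even, 0 if k odd]. Integrating term-by-term (or equivalently evaluating the antiderivative F(x) = 9*x^4/4 - 3*x^3 at the endpoints):
  F(1) − F(−1) = -3/4 − (21/4) = -6.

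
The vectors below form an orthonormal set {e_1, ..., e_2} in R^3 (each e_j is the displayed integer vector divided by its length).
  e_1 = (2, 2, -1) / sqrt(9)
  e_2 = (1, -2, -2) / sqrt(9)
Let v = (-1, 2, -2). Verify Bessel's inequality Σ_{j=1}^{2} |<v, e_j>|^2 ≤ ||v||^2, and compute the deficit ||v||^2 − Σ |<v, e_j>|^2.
Σ |<v, e_j>|^2 = 17/9; ||v||^2 = 9; deficit = 64/9

Write each e_j = u_j / sqrt(<u_j, u_j>) where u_j is the displayed integer vector. Then <v, e_j> = <v, u_j> / sqrt(<u_j, u_j>), so |<v, e_j>|^2 = <v, u_j>^2 / <u_j, u_j>.
Coefficients: <v, e_1> = 4/sqrt(9), <v, e_2> = -1/sqrt(9).
Square and sum: Σ |<v, e_j>|^2 = 17/9.
Compute ||v||^2 = v·v = 9.
Deficit = 9 − 17/9 = 64/9 ≥ 0, confirming Bessel's inequality. (The deficit equals ||v − Σ <v,e_j> e_j||^2, the squared distance from v to span{e_j}.)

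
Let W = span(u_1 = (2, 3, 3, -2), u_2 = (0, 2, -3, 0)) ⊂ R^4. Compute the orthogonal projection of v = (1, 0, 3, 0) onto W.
proj_W(v) = (232/329, -54/329, 951/329, -232/329)

Set up U = [u_1 | ... | u_2] ∈ R^(4×2). The projector onto W = col(U) is P = U (U^T U)^(-1) U^T.
Compute U^T U =
  [26, -3]
  [-3, 13],
and U^T v = (11, -9).
Solve U^T U · c = U^T v for the coefficients: c = (116/329, -201/329). The projection is proj_W(v) = U c.
Check: (v - proj_W(v)) · u_1 = 0  (should be 0).
Check: (v - proj_W(v)) · u_2 = 0  (should be 0).
Result: proj_W(v) = (232/329, -54/329, 951/329, -232/329).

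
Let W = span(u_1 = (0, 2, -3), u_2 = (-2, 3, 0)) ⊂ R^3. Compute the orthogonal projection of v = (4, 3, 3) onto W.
proj_W(v) = (-62/133, 3/133, 135/133)

Set up U = [u_1 | ... | u_2] ∈ R^(3×2). The projector onto W = col(U) is P = U (U^T U)^(-1) U^T.
Compute U^T U =
  [13, 6]
  [6, 13],
and U^T v = (-3, 1).
Solve U^T U · c = U^T v for the coefficients: c = (-45/133, 31/133). The projection is proj_W(v) = U c.
Check: (v - proj_W(v)) · u_1 = 0  (should be 0).
Check: (v - proj_W(v)) · u_2 = 0  (should be 0).
Result: proj_W(v) = (-62/133, 3/133, 135/133).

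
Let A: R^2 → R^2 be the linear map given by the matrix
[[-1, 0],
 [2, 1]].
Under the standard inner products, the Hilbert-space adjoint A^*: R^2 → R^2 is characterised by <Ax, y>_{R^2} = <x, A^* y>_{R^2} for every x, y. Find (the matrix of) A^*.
A^* = A^T =
[[-1, 2],
 [0, 1]]

For real matrices with standard dot products, the defining identity <Ax, y> = <x, A^* y> gives (Ax)^T y = x^T (A^*) y, i.e. x^T A^T y = x^T (A^*) y. Since this holds for all x, y, we must have A^* = A^T. Therefore
A^* =
[[-1, 2],
 [0, 1]].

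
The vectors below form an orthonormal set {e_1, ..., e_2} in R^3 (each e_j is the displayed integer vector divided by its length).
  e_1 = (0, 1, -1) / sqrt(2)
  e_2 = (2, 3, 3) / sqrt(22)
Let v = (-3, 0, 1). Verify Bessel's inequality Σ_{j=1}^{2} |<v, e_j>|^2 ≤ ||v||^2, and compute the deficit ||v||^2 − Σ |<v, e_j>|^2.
Σ |<v, e_j>|^2 = 10/11; ||v||^2 = 10; deficit = 100/11

Write each e_j = u_j / sqrt(<u_j, u_j>) where u_j is the displayed integer vector. Then <v, e_j> = <v, u_j> / sqrt(<u_j, u_j>), so |<v, e_j>|^2 = <v, u_j>^2 / <u_j, u_j>.
Coefficients: <v, e_1> = -1/sqrt(2), <v, e_2> = -3/sqrt(22).
Square and sum: Σ |<v, e_j>|^2 = 10/11.
Compute ||v||^2 = v·v = 10.
Deficit = 10 − 10/11 = 100/11 ≥ 0, confirming Bessel's inequality. (The deficit equals ||v − Σ <v,e_j> e_j||^2, the squared distance from v to span{e_j}.)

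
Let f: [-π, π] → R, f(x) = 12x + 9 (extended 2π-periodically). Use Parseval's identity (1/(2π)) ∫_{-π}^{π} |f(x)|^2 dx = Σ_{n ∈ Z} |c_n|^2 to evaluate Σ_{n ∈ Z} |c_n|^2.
Σ |c_n|^2 = 48π^2 + 81

Expand and integrate term by term over [-π, π]:
  ∫ (12x)^2 dx = 144·(2π^3/3); ∫ 2·12·(9)·x dx = 0 (odd integrand); ∫ 9^2 dx = 81·2π.
So (1/(2π)) ∫_{-π}^{π} (12x + 9)^2 dx = 144π^2/3 + 81 = 48π^2 + 81.
Parseval ⇒ Σ |c_n|^2 = 48π^2 + 81.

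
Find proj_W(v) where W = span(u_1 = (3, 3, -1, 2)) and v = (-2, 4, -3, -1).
proj_W(v) = (21/23, 21/23, -7/23, 14/23)

Set up U = [u_1 | ... | u_1] ∈ R^(4×1). The projector onto W = col(U) is P = U (U^T U)^(-1) U^T.
Compute U^T U =
  [23],
and U^T v = (7).
Solve U^T U · c = U^T v for the coefficients: c = (7/23). The projection is proj_W(v) = U c.
Check: (v - proj_W(v)) · u_1 = 0  (should be 0).
Result: proj_W(v) = (21/23, 21/23, -7/23, 14/23).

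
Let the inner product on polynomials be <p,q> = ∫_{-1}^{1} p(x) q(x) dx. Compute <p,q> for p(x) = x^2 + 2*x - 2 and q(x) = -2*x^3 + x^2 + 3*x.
<p,q> = 22/15

Expand the product: p(x)·q(x) = -2*x^5 - 3*x^4 + 9*x^3 + 4*x^2 - 6*x.
∫_{-1}^{1} of each monomial x^k gives [2/(k+1) if k even, 0 if k odd]. Integrating term-by-term (or equivalently evaluating the antiderivative F(x) = -x^6/3 - 3*x^5/5 + 9*x^4/4 + 4*x^3/3 - 3*x^2 at the endpoints):
  F(1) − F(−1) = -7/20 − (-109/60) = 22/15.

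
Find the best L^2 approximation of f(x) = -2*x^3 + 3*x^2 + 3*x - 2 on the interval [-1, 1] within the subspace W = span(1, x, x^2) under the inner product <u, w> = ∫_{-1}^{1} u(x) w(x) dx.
g(x) = 3*x^2 + 9*x/5 - 2

The best approximation g ∈ W is the orthogonal projection of f onto W. Writing g = a_0 + a_1 x + a_2 x^2, the coefficients solve the normal equations G · a = b where
  G_{ij} = <φ_i, φ_j> and b_i = <f, φ_i>, with φ_0 = 1, φ_1 = x, φ_2 = x^2.
G =
  [2, 0, 2/3]
  [0, 2/3, 0]
  [2/3, 0, 2/5],
b = (-2, 6/5, -2/15).
Solving gives a_0 = -2, a_1 = 9/5, a_2 = 3, so
  g(x) = 3*x^2 + 9*x/5 - 2.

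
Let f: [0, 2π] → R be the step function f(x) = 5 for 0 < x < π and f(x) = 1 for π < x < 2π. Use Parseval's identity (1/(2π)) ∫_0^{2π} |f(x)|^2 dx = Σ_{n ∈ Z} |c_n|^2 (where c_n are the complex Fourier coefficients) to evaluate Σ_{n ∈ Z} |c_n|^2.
Σ |c_n|^2 = 13

Parseval equates the L^2 energy of f (normalised by 1/(2π)) with the ℓ^2 sum of its Fourier coefficients: (1/(2π)) ∫_0^{2π} |f|^2 = Σ |c_n|^2.
Compute the left side: (1/(2π)) [∫_0^π 5^2 dx + ∫_π^{2π} 1^2 dx] = (1/(2π)) · (25π + 1π) = (25 + 1)/2 = 13.
So Σ_{n ∈ Z} |c_n|^2 = 13.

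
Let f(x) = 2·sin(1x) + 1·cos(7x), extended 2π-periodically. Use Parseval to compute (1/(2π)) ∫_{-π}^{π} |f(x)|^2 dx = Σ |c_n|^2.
Σ |c_n|^2 = 5/2

Expand |f|^2 and use orthogonality of {sin(nx), cos(mx)} on [-π, π]:
  ∫_{-π}^{π} sin(nx)^2 dx = π, ∫ cos(mx)^2 dx = π, and cross terms integrate to 0.
So ∫_{-π}^{π} f(x)^2 dx = 2^2 · π + 1^2 · π = (4 + 1)π.
Divide by 2π: (4 + 1)/2 = 5/2.
By Parseval, this equals Σ |c_n|^2.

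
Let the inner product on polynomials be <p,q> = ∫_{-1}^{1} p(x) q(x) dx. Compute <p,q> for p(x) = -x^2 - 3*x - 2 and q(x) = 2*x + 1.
<p,q> = -26/3

Expand the product: p(x)·q(x) = -2*x^3 - 7*x^2 - 7*x - 2.
∫_{-1}^{1} of each monomial x^k gives [2/(k+1) if k even, 0 if k odd]. Integrating term-by-term (or equivalently evaluating the antiderivative F(x) = -x^4/2 - 7*x^3/3 - 7*x^2/2 - 2*x at the endpoints):
  F(1) − F(−1) = -25/3 − (1/3) = -26/3.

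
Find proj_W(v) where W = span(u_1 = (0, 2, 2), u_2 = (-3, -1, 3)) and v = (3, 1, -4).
proj_W(v) = (57/17, 25/34, -127/34)

Set up U = [u_1 | ... | u_2] ∈ R^(3×2). The projector onto W = col(U) is P = U (U^T U)^(-1) U^T.
Compute U^T U =
  [8, 4]
  [4, 19],
and U^T v = (-6, -22).
Solve U^T U · c = U^T v for the coefficients: c = (-13/68, -19/17). The projection is proj_W(v) = U c.
Check: (v - proj_W(v)) · u_1 = 0  (should be 0).
Check: (v - proj_W(v)) · u_2 = 0  (should be 0).
Result: proj_W(v) = (57/17, 25/34, -127/34).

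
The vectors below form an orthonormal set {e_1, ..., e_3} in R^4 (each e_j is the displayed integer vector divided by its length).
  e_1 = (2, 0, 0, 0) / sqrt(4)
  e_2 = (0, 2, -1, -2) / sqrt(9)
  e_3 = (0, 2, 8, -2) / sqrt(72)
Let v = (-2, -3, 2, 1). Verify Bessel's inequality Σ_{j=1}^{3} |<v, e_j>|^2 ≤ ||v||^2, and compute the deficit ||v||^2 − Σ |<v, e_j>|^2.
Σ |<v, e_j>|^2 = 16; ||v||^2 = 18; deficit = 2

Write each e_j = u_j / sqrt(<u_j, u_j>) where u_j is the displayed integer vector. Then <v, e_j> = <v, u_j> / sqrt(<u_j, u_j>), so |<v, e_j>|^2 = <v, u_j>^2 / <u_j, u_j>.
Coefficients: <v, e_1> = -4/sqrt(4), <v, e_2> = -10/sqrt(9), <v, e_3> = 8/sqrt(72).
Square and sum: Σ |<v, e_j>|^2 = 16.
Compute ||v||^2 = v·v = 18.
Deficit = 18 − 16 = 2 ≥ 0, confirming Bessel's inequality. (The deficit equals ||v − Σ <v,e_j> e_j||^2, the squared distance from v to span{e_j}.)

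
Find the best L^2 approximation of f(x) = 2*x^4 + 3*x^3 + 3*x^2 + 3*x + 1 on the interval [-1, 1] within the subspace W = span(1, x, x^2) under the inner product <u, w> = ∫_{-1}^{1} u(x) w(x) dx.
g(x) = 33*x^2/7 + 24*x/5 + 29/35

The best approximation g ∈ W is the orthogonal projection of f onto W. Writing g = a_0 + a_1 x + a_2 x^2, the coefficients solve the normal equations G · a = b where
  G_{ij} = <φ_i, φ_j> and b_i = <f, φ_i>, with φ_0 = 1, φ_1 = x, φ_2 = x^2.
G =
  [2, 0, 2/3]
  [0, 2/3, 0]
  [2/3, 0, 2/5],
b = (24/5, 16/5, 256/105).
Solving gives a_0 = 29/35, a_1 = 24/5, a_2 = 33/7, so
  g(x) = 33*x^2/7 + 24*x/5 + 29/35.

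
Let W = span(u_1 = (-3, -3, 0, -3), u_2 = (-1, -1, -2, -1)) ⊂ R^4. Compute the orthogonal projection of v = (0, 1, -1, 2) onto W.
proj_W(v) = (1, 1, -1, 1)

Set up U = [u_1 | ... | u_2] ∈ R^(4×2). The projector onto W = col(U) is P = U (U^T U)^(-1) U^T.
Compute U^T U =
  [27, 9]
  [9, 7],
and U^T v = (-9, -1).
Solve U^T U · c = U^T v for the coefficients: c = (-1/2, 1/2). The projection is proj_W(v) = U c.
Check: (v - proj_W(v)) · u_1 = 0  (should be 0).
Check: (v - proj_W(v)) · u_2 = 0  (should be 0).
Result: proj_W(v) = (1, 1, -1, 1).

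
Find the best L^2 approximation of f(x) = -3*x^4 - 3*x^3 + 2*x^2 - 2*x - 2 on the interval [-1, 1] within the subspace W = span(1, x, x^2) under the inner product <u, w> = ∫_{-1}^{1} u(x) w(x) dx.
g(x) = -4*x^2/7 - 19*x/5 - 61/35

The best approximation g ∈ W is the orthogonal projection of f onto W. Writing g = a_0 + a_1 x + a_2 x^2, the coefficients solve the normal equations G · a = b where
  G_{ij} = <φ_i, φ_j> and b_i = <f, φ_i>, with φ_0 = 1, φ_1 = x, φ_2 = x^2.
G =
  [2, 0, 2/3]
  [0, 2/3, 0]
  [2/3, 0, 2/5],
b = (-58/15, -38/15, -146/105).
Solving gives a_0 = -61/35, a_1 = -19/5, a_2 = -4/7, so
  g(x) = -4*x^2/7 - 19*x/5 - 61/35.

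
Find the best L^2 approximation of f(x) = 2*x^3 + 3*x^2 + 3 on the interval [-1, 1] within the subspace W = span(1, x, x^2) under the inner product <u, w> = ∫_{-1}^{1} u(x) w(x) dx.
g(x) = 3*x^2 + 6*x/5 + 3

The best approximation g ∈ W is the orthogonal projection of f onto W. Writing g = a_0 + a_1 x + a_2 x^2, the coefficients solve the normal equations G · a = b where
  G_{ij} = <φ_i, φ_j> and b_i = <f, φ_i>, with φ_0 = 1, φ_1 = x, φ_2 = x^2.
G =
  [2, 0, 2/3]
  [0, 2/3, 0]
  [2/3, 0, 2/5],
b = (8, 4/5, 16/5).
Solving gives a_0 = 3, a_1 = 6/5, a_2 = 3, so
  g(x) = 3*x^2 + 6*x/5 + 3.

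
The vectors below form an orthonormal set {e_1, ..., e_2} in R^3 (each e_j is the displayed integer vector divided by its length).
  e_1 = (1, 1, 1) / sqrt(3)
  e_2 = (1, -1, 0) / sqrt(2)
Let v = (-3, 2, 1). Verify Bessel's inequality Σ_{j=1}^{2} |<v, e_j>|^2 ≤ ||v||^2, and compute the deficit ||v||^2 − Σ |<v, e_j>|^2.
Σ |<v, e_j>|^2 = 25/2; ||v||^2 = 14; deficit = 3/2

Write each e_j = u_j / sqrt(<u_j, u_j>) where u_j is the displayed integer vector. Then <v, e_j> = <v, u_j> / sqrt(<u_j, u_j>), so |<v, e_j>|^2 = <v, u_j>^2 / <u_j, u_j>.
Coefficients: <v, e_1> = 0/sqrt(3), <v, e_2> = -5/sqrt(2).
Square and sum: Σ |<v, e_j>|^2 = 25/2.
Compute ||v||^2 = v·v = 14.
Deficit = 14 − 25/2 = 3/2 ≥ 0, confirming Bessel's inequality. (The deficit equals ||v − Σ <v,e_j> e_j||^2, the squared distance from v to span{e_j}.)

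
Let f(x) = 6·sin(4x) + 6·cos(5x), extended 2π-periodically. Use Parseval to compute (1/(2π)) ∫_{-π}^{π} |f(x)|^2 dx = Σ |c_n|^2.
Σ |c_n|^2 = 36

Expand |f|^2 and use orthogonality of {sin(nx), cos(mx)} on [-π, π]:
  ∫_{-π}^{π} sin(nx)^2 dx = π, ∫ cos(mx)^2 dx = π, and cross terms integrate to 0.
So ∫_{-π}^{π} f(x)^2 dx = 6^2 · π + 6^2 · π = (36 + 36)π.
Divide by 2π: (36 + 36)/2 = 36.
By Parseval, this equals Σ |c_n|^2.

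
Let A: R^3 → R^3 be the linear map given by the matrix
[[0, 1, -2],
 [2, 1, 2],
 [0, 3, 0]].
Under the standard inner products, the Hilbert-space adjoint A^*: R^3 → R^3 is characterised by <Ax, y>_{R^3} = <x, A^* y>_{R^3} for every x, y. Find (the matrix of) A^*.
A^* = A^T =
[[0, 2, 0],
 [1, 1, 3],
 [-2, 2, 0]]

For real matrices with standard dot products, the defining identity <Ax, y> = <x, A^* y> gives (Ax)^T y = x^T (A^*) y, i.e. x^T A^T y = x^T (A^*) y. Since this holds for all x, y, we must have A^* = A^T. Therefore
A^* =
[[0, 2, 0],
 [1, 1, 3],
 [-2, 2, 0]].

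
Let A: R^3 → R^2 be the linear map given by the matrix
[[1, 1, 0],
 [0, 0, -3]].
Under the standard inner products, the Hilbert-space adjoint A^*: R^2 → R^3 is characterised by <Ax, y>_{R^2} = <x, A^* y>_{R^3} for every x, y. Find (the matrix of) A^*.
A^* = A^T =
[[1, 0],
 [1, 0],
 [0, -3]]

For real matrices with standard dot products, the defining identity <Ax, y> = <x, A^* y> gives (Ax)^T y = x^T (A^*) y, i.e. x^T A^T y = x^T (A^*) y. Since this holds for all x, y, we must have A^* = A^T. Therefore
A^* =
[[1, 0],
 [1, 0],
 [0, -3]].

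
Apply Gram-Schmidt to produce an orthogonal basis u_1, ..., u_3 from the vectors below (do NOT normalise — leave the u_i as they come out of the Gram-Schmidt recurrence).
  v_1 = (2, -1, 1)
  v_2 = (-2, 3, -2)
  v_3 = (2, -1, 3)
Orthogonal basis:
  u_1 = (2, -1, 1)
  u_2 = (1, 3/2, -1/2)
  u_3 = (-8/21, 16/21, 32/21)

Apply the Gram-Schmidt recurrence
  u_1 = v_1
  u_i = v_i − Σ_{j<i} ((v_i · u_j) / (u_j · u_j)) · u_j.

Step by step this gives:
  u_1 = (2, -1, 1)
  u_2 = (1, 3/2, -1/2)
  u_3 = (-8/21, 16/21, 32/21)

Orthogonality check:
  u_2 · u_1 = 0 (should be 0)
  u_3 · u_1 = 0 (should be 0)
  u_3 · u_2 = 0 (should be 0)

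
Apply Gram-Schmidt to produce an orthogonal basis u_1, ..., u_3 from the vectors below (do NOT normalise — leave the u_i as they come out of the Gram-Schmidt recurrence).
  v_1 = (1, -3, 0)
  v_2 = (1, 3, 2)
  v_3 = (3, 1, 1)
Orthogonal basis:
  u_1 = (1, -3, 0)
  u_2 = (9/5, 3/5, 2)
  u_3 = (21/19, 7/19, -21/19)

Apply the Gram-Schmidt recurrence
  u_1 = v_1
  u_i = v_i − Σ_{j<i} ((v_i · u_j) / (u_j · u_j)) · u_j.

Step by step this gives:
  u_1 = (1, -3, 0)
  u_2 = (9/5, 3/5, 2)
  u_3 = (21/19, 7/19, -21/19)

Orthogonality check:
  u_2 · u_1 = 0 (should be 0)
  u_3 · u_1 = 0 (should be 0)
  u_3 · u_2 = 0 (should be 0)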